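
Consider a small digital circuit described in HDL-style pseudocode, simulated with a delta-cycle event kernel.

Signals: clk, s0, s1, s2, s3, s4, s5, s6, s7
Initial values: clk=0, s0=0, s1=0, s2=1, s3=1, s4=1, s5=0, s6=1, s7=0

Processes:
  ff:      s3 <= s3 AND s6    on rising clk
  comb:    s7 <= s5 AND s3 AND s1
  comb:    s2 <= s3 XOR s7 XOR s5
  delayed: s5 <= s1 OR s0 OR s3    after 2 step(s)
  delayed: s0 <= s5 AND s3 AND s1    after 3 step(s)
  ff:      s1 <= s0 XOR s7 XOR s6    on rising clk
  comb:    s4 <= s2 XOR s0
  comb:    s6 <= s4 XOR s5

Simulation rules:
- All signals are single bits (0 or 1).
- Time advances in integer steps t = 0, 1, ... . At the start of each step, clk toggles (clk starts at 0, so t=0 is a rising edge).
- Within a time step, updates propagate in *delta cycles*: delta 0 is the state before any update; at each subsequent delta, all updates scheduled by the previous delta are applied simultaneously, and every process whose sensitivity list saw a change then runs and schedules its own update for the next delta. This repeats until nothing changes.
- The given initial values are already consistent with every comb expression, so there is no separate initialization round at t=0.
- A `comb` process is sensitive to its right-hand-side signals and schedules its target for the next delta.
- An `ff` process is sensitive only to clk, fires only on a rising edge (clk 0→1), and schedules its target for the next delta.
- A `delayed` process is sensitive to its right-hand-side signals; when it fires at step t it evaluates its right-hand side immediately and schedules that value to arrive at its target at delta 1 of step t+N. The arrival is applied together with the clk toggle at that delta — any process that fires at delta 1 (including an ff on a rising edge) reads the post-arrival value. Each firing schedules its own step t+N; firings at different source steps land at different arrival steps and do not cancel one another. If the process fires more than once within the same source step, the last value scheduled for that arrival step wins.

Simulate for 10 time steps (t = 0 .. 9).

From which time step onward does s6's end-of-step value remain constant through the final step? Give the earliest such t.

t0.Δ0 s4=1 s0=0 s1=0 s6=1 s5=0 s2=1 s3=1 clk=0 s7=0
t0.Δ1 s4=1 s0=0 s1=0 s6=1 s5=0 s2=1 s3=1 clk=1 s7=0
t0.Δ2 s4=1 s0=0 s1=1 s6=1 s5=0 s2=1 s3=1 clk=1 s7=0
t1.Δ0 s4=1 s0=0 s1=1 s6=1 s5=0 s2=1 s3=1 clk=1 s7=0
t1.Δ1 s4=1 s0=0 s1=1 s6=1 s5=0 s2=1 s3=1 clk=0 s7=0
t2.Δ0 s4=1 s0=0 s1=1 s6=1 s5=0 s2=1 s3=1 clk=0 s7=0
t2.Δ1 s4=1 s0=0 s1=1 s6=1 s5=1 s2=1 s3=1 clk=1 s7=0
t2.Δ2 s4=1 s0=0 s1=1 s6=0 s5=1 s2=0 s3=1 clk=1 s7=1
t2.Δ3 s4=0 s0=0 s1=1 s6=0 s5=1 s2=1 s3=1 clk=1 s7=1
t2.Δ4 s4=1 s0=0 s1=1 s6=1 s5=1 s2=1 s3=1 clk=1 s7=1
t2.Δ5 s4=1 s0=0 s1=1 s6=0 s5=1 s2=1 s3=1 clk=1 s7=1
t3.Δ0 s4=1 s0=0 s1=1 s6=0 s5=1 s2=1 s3=1 clk=1 s7=1
t3.Δ1 s4=1 s0=0 s1=1 s6=0 s5=1 s2=1 s3=1 clk=0 s7=1
t4.Δ0 s4=1 s0=0 s1=1 s6=0 s5=1 s2=1 s3=1 clk=0 s7=1
t4.Δ1 s4=1 s0=0 s1=1 s6=0 s5=1 s2=1 s3=1 clk=1 s7=1
t4.Δ2 s4=1 s0=0 s1=1 s6=0 s5=1 s2=1 s3=0 clk=1 s7=1
t4.Δ3 s4=1 s0=0 s1=1 s6=0 s5=1 s2=0 s3=0 clk=1 s7=0
t4.Δ4 s4=0 s0=0 s1=1 s6=0 s5=1 s2=1 s3=0 clk=1 s7=0
t4.Δ5 s4=1 s0=0 s1=1 s6=1 s5=1 s2=1 s3=0 clk=1 s7=0
t4.Δ6 s4=1 s0=0 s1=1 s6=0 s5=1 s2=1 s3=0 clk=1 s7=0
t5.Δ0 s4=1 s0=0 s1=1 s6=0 s5=1 s2=1 s3=0 clk=1 s7=0
t5.Δ1 s4=1 s0=1 s1=1 s6=0 s5=1 s2=1 s3=0 clk=0 s7=0
t5.Δ2 s4=0 s0=1 s1=1 s6=0 s5=1 s2=1 s3=0 clk=0 s7=0
t5.Δ3 s4=0 s0=1 s1=1 s6=1 s5=1 s2=1 s3=0 clk=0 s7=0
t6.Δ0 s4=0 s0=1 s1=1 s6=1 s5=1 s2=1 s3=0 clk=0 s7=0
t6.Δ1 s4=0 s0=1 s1=1 s6=1 s5=1 s2=1 s3=0 clk=1 s7=0
t6.Δ2 s4=0 s0=1 s1=0 s6=1 s5=1 s2=1 s3=0 clk=1 s7=0
t7.Δ0 s4=0 s0=1 s1=0 s6=1 s5=1 s2=1 s3=0 clk=1 s7=0
t7.Δ1 s4=0 s0=0 s1=0 s6=1 s5=1 s2=1 s3=0 clk=0 s7=0
t7.Δ2 s4=1 s0=0 s1=0 s6=1 s5=1 s2=1 s3=0 clk=0 s7=0
t7.Δ3 s4=1 s0=0 s1=0 s6=0 s5=1 s2=1 s3=0 clk=0 s7=0
t8.Δ0 s4=1 s0=0 s1=0 s6=0 s5=1 s2=1 s3=0 clk=0 s7=0
t8.Δ1 s4=1 s0=0 s1=0 s6=0 s5=1 s2=1 s3=0 clk=1 s7=0
t9.Δ0 s4=1 s0=0 s1=0 s6=0 s5=1 s2=1 s3=0 clk=1 s7=0
t9.Δ1 s4=1 s0=0 s1=0 s6=0 s5=0 s2=1 s3=0 clk=0 s7=0
t9.Δ2 s4=1 s0=0 s1=0 s6=1 s5=0 s2=0 s3=0 clk=0 s7=0
t9.Δ3 s4=0 s0=0 s1=0 s6=1 s5=0 s2=0 s3=0 clk=0 s7=0
t9.Δ4 s4=0 s0=0 s1=0 s6=0 s5=0 s2=0 s3=0 clk=0 s7=0

7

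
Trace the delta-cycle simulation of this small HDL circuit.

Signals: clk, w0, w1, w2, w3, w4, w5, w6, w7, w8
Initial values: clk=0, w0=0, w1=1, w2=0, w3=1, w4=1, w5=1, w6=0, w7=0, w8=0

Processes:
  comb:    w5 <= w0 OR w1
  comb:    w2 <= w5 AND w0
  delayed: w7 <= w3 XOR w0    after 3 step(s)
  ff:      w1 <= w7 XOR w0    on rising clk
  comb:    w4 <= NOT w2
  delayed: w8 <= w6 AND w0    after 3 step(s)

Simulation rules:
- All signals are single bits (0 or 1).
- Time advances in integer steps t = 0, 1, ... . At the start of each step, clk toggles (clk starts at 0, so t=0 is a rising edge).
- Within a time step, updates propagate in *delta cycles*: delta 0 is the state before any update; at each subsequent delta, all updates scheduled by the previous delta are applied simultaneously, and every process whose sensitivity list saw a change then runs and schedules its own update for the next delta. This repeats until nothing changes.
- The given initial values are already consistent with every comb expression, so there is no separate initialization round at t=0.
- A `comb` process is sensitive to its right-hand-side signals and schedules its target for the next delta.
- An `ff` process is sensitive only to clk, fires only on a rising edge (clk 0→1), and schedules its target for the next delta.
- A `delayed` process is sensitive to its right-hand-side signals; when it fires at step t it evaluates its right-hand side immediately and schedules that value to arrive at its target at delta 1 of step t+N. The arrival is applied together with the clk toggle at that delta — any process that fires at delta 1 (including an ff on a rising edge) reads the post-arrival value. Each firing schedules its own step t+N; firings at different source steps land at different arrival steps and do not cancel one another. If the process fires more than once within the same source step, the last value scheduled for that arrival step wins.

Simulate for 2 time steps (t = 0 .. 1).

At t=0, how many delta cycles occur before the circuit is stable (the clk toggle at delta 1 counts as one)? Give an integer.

3

[bits: w2,w3,w6,w4,w8,w7,w1,w0,clk,w5]
t=0: Δ0=0101001001 Δ1=0101001011 Δ2=0101000011 Δ3=0101000010 | 3Δ
t=1: Δ0=0101000010 Δ1=0101000000 | 1Δ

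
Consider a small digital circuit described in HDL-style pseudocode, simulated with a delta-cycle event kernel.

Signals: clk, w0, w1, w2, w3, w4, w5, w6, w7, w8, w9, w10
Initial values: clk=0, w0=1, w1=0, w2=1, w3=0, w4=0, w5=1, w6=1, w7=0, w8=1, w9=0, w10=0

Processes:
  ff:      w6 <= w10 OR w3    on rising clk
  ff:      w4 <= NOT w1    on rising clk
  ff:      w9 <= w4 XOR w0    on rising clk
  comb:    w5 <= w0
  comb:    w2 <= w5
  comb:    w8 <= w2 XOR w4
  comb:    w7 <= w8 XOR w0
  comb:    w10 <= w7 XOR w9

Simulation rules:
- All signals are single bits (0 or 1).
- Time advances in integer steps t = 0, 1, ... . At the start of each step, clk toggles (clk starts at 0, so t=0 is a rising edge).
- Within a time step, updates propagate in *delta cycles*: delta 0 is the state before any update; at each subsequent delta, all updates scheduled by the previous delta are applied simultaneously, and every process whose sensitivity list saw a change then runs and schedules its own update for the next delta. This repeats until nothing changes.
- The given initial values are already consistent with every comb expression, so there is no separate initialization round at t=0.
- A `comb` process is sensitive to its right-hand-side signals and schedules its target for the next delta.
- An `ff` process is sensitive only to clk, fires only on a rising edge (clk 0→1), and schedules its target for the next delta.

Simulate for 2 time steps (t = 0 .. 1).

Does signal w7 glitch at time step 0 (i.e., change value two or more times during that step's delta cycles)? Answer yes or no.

no

t0.Δ0 w10=0 w1=0 w8=1 clk=0 w5=1 w6=1 w2=1 w4=0 w7=0 w9=0 w0=1 w3=0
t0.Δ1 w10=0 w1=0 w8=1 clk=1 w5=1 w6=1 w2=1 w4=0 w7=0 w9=0 w0=1 w3=0
t0.Δ2 w10=0 w1=0 w8=1 clk=1 w5=1 w6=0 w2=1 w4=1 w7=0 w9=1 w0=1 w3=0
t0.Δ3 w10=1 w1=0 w8=0 clk=1 w5=1 w6=0 w2=1 w4=1 w7=0 w9=1 w0=1 w3=0
t0.Δ4 w10=1 w1=0 w8=0 clk=1 w5=1 w6=0 w2=1 w4=1 w7=1 w9=1 w0=1 w3=0
t0.Δ5 w10=0 w1=0 w8=0 clk=1 w5=1 w6=0 w2=1 w4=1 w7=1 w9=1 w0=1 w3=0
t1.Δ0 w10=0 w1=0 w8=0 clk=1 w5=1 w6=0 w2=1 w4=1 w7=1 w9=1 w0=1 w3=0
t1.Δ1 w10=0 w1=0 w8=0 clk=0 w5=1 w6=0 w2=1 w4=1 w7=1 w9=1 w0=1 w3=0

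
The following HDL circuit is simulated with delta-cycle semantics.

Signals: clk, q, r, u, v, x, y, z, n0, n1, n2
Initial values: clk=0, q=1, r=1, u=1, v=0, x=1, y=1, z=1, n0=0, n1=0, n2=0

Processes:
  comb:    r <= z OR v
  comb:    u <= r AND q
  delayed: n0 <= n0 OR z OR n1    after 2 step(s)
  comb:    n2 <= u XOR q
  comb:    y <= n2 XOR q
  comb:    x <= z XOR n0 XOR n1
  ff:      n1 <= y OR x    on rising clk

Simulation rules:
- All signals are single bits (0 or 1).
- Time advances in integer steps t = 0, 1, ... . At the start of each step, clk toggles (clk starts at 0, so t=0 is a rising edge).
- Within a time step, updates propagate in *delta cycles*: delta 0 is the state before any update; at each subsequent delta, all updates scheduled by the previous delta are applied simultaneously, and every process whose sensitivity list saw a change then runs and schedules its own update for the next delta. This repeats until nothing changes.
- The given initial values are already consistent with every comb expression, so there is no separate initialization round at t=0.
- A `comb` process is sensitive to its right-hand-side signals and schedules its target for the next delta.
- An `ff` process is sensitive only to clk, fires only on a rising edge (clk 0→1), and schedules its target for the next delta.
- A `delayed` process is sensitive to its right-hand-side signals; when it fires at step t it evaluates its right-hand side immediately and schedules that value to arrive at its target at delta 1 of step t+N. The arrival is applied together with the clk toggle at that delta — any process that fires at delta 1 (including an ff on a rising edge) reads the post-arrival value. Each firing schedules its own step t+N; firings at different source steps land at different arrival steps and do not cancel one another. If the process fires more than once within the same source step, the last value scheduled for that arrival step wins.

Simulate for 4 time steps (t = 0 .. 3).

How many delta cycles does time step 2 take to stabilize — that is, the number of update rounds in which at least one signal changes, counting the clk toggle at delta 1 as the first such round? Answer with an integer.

2

t0.Δ0 n0=0 z=1 x=1 v=0 clk=0 u=1 n1=0 y=1 n2=0 r=1 q=1
t0.Δ1 n0=0 z=1 x=1 v=0 clk=1 u=1 n1=0 y=1 n2=0 r=1 q=1
t0.Δ2 n0=0 z=1 x=1 v=0 clk=1 u=1 n1=1 y=1 n2=0 r=1 q=1
t0.Δ3 n0=0 z=1 x=0 v=0 clk=1 u=1 n1=1 y=1 n2=0 r=1 q=1
t1.Δ0 n0=0 z=1 x=0 v=0 clk=1 u=1 n1=1 y=1 n2=0 r=1 q=1
t1.Δ1 n0=0 z=1 x=0 v=0 clk=0 u=1 n1=1 y=1 n2=0 r=1 q=1
t2.Δ0 n0=0 z=1 x=0 v=0 clk=0 u=1 n1=1 y=1 n2=0 r=1 q=1
t2.Δ1 n0=1 z=1 x=0 v=0 clk=1 u=1 n1=1 y=1 n2=0 r=1 q=1
t2.Δ2 n0=1 z=1 x=1 v=0 clk=1 u=1 n1=1 y=1 n2=0 r=1 q=1
t3.Δ0 n0=1 z=1 x=1 v=0 clk=1 u=1 n1=1 y=1 n2=0 r=1 q=1
t3.Δ1 n0=1 z=1 x=1 v=0 clk=0 u=1 n1=1 y=1 n2=0 r=1 q=1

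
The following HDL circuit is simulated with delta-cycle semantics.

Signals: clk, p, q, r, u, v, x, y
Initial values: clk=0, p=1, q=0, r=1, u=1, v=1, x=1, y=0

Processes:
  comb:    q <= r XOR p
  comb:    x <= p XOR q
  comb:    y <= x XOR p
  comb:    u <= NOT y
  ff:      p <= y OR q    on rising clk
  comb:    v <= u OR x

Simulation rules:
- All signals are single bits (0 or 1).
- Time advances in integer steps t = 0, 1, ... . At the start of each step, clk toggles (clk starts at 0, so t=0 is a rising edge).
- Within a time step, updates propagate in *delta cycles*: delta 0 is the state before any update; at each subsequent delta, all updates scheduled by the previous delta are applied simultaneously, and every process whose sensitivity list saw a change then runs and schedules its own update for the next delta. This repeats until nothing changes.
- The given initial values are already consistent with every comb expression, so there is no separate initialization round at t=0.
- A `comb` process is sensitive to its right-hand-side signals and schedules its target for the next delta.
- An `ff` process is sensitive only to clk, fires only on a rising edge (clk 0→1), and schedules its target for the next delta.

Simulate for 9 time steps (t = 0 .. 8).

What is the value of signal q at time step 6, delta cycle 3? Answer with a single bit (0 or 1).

[bits: q,p,clk,r,u,x,y,v]
t=0: Δ0=01011101 Δ1=01111101 Δ2=00111101 Δ3=10111011 Δ4=10110101 Δ5=10111111 Δ6=10110111 | 6Δ
t=1: Δ0=10110111 Δ1=10010111 | 1Δ
t=2: Δ0=10010111 Δ1=10110111 Δ2=11110111 Δ3=01110001 Δ4=01111110 Δ5=01110101 Δ6=01111101 | 6Δ
t=3: Δ0=01111101 Δ1=01011101 | 1Δ
t=4: Δ0=01011101 Δ1=01111101 Δ2=00111101 Δ3=10111011 Δ4=10110101 Δ5=10111111 Δ6=10110111 | 6Δ
t=5: Δ0=10110111 Δ1=10010111 | 1Δ
t=6: Δ0=10010111 Δ1=10110111 Δ2=11110111 Δ3=01110001 Δ4=01111110 Δ5=01110101 Δ6=01111101 | 6Δ
t=7: Δ0=01111101 Δ1=01011101 | 1Δ
t=8: Δ0=01011101 Δ1=01111101 Δ2=00111101 Δ3=10111011 Δ4=10110101 Δ5=10111111 Δ6=10110111 | 6Δ

0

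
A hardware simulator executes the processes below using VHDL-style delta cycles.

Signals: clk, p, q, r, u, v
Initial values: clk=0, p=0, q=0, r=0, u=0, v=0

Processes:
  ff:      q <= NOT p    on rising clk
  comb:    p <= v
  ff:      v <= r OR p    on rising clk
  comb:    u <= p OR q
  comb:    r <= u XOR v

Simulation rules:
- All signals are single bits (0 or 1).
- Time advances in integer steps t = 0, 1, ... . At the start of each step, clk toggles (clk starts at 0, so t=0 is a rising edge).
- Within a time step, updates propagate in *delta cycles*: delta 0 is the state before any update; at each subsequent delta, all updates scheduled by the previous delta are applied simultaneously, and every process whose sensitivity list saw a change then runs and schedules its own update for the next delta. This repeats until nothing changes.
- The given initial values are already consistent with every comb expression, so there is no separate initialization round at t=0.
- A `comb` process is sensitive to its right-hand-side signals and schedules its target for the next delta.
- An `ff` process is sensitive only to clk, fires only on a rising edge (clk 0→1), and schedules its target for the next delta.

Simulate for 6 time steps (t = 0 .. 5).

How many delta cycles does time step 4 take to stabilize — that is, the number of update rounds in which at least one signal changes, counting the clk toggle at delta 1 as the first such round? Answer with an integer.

[bits: q,v,r,clk,u,p]
t=0: Δ0=000000 Δ1=000100 Δ2=100100 Δ3=100110 Δ4=101110 | 4Δ
t=1: Δ0=101110 Δ1=101010 | 1Δ
t=2: Δ0=101010 Δ1=101110 Δ2=111110 Δ3=110111 | 3Δ
t=3: Δ0=110111 Δ1=110011 | 1Δ
t=4: Δ0=110011 Δ1=110111 Δ2=010111 | 2Δ
t=5: Δ0=010111 Δ1=010011 | 1Δ

2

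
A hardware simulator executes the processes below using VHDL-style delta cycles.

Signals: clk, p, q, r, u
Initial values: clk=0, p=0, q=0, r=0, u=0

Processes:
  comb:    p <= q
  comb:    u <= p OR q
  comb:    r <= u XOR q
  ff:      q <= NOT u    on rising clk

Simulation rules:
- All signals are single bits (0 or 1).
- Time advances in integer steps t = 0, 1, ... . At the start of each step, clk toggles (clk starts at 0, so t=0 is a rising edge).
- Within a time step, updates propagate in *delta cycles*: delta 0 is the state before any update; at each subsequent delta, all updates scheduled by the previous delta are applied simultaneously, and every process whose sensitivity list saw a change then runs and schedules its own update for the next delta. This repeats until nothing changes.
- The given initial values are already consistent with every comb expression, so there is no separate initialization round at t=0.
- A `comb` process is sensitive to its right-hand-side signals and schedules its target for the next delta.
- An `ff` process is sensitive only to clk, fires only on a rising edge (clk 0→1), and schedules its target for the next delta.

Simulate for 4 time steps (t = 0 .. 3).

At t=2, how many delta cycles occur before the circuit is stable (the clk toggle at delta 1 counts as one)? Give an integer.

5

t=0 Δ0: r=0 u=0 p=0 q=0 clk=0
  Δ1: clk:0→1
  Δ2: q:0→1
  Δ3: r:0→1, u:0→1, p:0→1
  Δ4: r:1→0
  (4Δ to stable)
t=1 Δ0: r=0 u=1 p=1 q=1 clk=1
  Δ1: clk:1→0
  (1Δ to stable)
t=2 Δ0: r=0 u=1 p=1 q=1 clk=0
  Δ1: clk:0→1
  Δ2: q:1→0
  Δ3: r:0→1, p:1→0
  Δ4: u:1→0
  Δ5: r:1→0
  (5Δ to stable)
t=3 Δ0: r=0 u=0 p=0 q=0 clk=1
  Δ1: clk:1→0
  (1Δ to stable)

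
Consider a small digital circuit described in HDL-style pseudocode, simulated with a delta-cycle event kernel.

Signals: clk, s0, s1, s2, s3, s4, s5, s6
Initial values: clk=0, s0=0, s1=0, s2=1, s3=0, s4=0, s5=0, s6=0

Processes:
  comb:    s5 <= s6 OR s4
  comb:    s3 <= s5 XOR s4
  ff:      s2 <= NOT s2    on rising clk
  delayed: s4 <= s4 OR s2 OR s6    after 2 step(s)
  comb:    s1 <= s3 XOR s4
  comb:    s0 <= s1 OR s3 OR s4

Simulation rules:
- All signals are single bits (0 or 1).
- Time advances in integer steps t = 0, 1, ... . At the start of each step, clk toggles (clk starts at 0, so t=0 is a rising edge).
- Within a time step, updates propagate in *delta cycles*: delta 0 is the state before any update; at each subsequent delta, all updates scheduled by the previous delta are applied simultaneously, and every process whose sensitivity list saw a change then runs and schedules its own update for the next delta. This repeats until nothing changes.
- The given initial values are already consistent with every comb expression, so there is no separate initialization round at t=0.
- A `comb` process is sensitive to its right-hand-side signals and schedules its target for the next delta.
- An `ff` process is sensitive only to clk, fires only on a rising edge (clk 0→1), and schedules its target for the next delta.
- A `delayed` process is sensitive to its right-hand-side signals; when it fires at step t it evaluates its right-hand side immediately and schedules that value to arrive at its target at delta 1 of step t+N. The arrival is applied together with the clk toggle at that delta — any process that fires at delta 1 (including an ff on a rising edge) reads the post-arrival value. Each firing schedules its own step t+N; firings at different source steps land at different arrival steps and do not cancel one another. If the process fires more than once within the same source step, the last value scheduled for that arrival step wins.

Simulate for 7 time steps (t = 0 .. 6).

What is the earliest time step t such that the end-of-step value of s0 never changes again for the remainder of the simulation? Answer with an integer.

4

t=0 Δ0: s0=0 s2=1 s4=0 s5=0 clk=0 s3=0 s1=0 s6=0
  Δ1: clk:0→1
  Δ2: s2:1→0
  (2Δ to stable)
t=1 Δ0: s0=0 s2=0 s4=0 s5=0 clk=1 s3=0 s1=0 s6=0
  Δ1: clk:1→0
  (1Δ to stable)
t=2 Δ0: s0=0 s2=0 s4=0 s5=0 clk=0 s3=0 s1=0 s6=0
  Δ1: clk:0→1
  Δ2: s2:0→1
  (2Δ to stable)
t=3 Δ0: s0=0 s2=1 s4=0 s5=0 clk=1 s3=0 s1=0 s6=0
  Δ1: clk:1→0
  (1Δ to stable)
t=4 Δ0: s0=0 s2=1 s4=0 s5=0 clk=0 s3=0 s1=0 s6=0
  Δ1: s4:0→1, clk:0→1
  Δ2: s0:0→1, s2:1→0, s5:0→1, s3:0→1, s1:0→1
  Δ3: s3:1→0, s1:1→0
  Δ4: s1:0→1
  (4Δ to stable)
t=5 Δ0: s0=1 s2=0 s4=1 s5=1 clk=1 s3=0 s1=1 s6=0
  Δ1: clk:1→0
  (1Δ to stable)
t=6 Δ0: s0=1 s2=0 s4=1 s5=1 clk=0 s3=0 s1=1 s6=0
  Δ1: clk:0→1
  Δ2: s2:0→1
  (2Δ to stable)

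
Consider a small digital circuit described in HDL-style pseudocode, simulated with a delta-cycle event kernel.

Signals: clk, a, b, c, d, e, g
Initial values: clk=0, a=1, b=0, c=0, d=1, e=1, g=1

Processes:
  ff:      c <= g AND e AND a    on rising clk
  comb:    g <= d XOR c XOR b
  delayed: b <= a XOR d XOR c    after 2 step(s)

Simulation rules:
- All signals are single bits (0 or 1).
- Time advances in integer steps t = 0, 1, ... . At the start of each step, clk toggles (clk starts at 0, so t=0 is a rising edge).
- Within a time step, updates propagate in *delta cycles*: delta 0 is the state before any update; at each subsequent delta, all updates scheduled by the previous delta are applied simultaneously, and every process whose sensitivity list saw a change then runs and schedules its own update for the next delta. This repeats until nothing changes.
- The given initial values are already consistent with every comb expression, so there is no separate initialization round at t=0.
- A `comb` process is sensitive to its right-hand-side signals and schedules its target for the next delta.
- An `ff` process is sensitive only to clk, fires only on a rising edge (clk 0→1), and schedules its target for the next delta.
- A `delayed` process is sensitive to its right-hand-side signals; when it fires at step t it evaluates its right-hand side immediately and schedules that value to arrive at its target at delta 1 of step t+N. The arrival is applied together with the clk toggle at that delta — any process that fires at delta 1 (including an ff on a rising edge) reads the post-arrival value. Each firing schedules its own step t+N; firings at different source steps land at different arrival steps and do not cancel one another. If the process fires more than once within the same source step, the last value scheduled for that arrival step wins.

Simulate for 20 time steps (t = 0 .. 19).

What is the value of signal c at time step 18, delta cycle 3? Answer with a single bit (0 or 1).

1

t0.Δ0 e=1 g=1 b=0 a=1 c=0 d=1 clk=0
t0.Δ1 e=1 g=1 b=0 a=1 c=0 d=1 clk=1
t0.Δ2 e=1 g=1 b=0 a=1 c=1 d=1 clk=1
t0.Δ3 e=1 g=0 b=0 a=1 c=1 d=1 clk=1
t1.Δ0 e=1 g=0 b=0 a=1 c=1 d=1 clk=1
t1.Δ1 e=1 g=0 b=0 a=1 c=1 d=1 clk=0
t2.Δ0 e=1 g=0 b=0 a=1 c=1 d=1 clk=0
t2.Δ1 e=1 g=0 b=1 a=1 c=1 d=1 clk=1
t2.Δ2 e=1 g=1 b=1 a=1 c=0 d=1 clk=1
t2.Δ3 e=1 g=0 b=1 a=1 c=0 d=1 clk=1
t3.Δ0 e=1 g=0 b=1 a=1 c=0 d=1 clk=1
t3.Δ1 e=1 g=0 b=1 a=1 c=0 d=1 clk=0
t4.Δ0 e=1 g=0 b=1 a=1 c=0 d=1 clk=0
t4.Δ1 e=1 g=0 b=0 a=1 c=0 d=1 clk=1
t4.Δ2 e=1 g=1 b=0 a=1 c=0 d=1 clk=1
t5.Δ0 e=1 g=1 b=0 a=1 c=0 d=1 clk=1
t5.Δ1 e=1 g=1 b=0 a=1 c=0 d=1 clk=0
t6.Δ0 e=1 g=1 b=0 a=1 c=0 d=1 clk=0
t6.Δ1 e=1 g=1 b=0 a=1 c=0 d=1 clk=1
t6.Δ2 e=1 g=1 b=0 a=1 c=1 d=1 clk=1
t6.Δ3 e=1 g=0 b=0 a=1 c=1 d=1 clk=1
t7.Δ0 e=1 g=0 b=0 a=1 c=1 d=1 clk=1
t7.Δ1 e=1 g=0 b=0 a=1 c=1 d=1 clk=0
t8.Δ0 e=1 g=0 b=0 a=1 c=1 d=1 clk=0
t8.Δ1 e=1 g=0 b=1 a=1 c=1 d=1 clk=1
t8.Δ2 e=1 g=1 b=1 a=1 c=0 d=1 clk=1
t8.Δ3 e=1 g=0 b=1 a=1 c=0 d=1 clk=1
t9.Δ0 e=1 g=0 b=1 a=1 c=0 d=1 clk=1
t9.Δ1 e=1 g=0 b=1 a=1 c=0 d=1 clk=0
t10.Δ0 e=1 g=0 b=1 a=1 c=0 d=1 clk=0
t10.Δ1 e=1 g=0 b=0 a=1 c=0 d=1 clk=1
t10.Δ2 e=1 g=1 b=0 a=1 c=0 d=1 clk=1
t11.Δ0 e=1 g=1 b=0 a=1 c=0 d=1 clk=1
t11.Δ1 e=1 g=1 b=0 a=1 c=0 d=1 clk=0
t12.Δ0 e=1 g=1 b=0 a=1 c=0 d=1 clk=0
t12.Δ1 e=1 g=1 b=0 a=1 c=0 d=1 clk=1
t12.Δ2 e=1 g=1 b=0 a=1 c=1 d=1 clk=1
t12.Δ3 e=1 g=0 b=0 a=1 c=1 d=1 clk=1
t13.Δ0 e=1 g=0 b=0 a=1 c=1 d=1 clk=1
t13.Δ1 e=1 g=0 b=0 a=1 c=1 d=1 clk=0
t14.Δ0 e=1 g=0 b=0 a=1 c=1 d=1 clk=0
t14.Δ1 e=1 g=0 b=1 a=1 c=1 d=1 clk=1
t14.Δ2 e=1 g=1 b=1 a=1 c=0 d=1 clk=1
t14.Δ3 e=1 g=0 b=1 a=1 c=0 d=1 clk=1
t15.Δ0 e=1 g=0 b=1 a=1 c=0 d=1 clk=1
t15.Δ1 e=1 g=0 b=1 a=1 c=0 d=1 clk=0
t16.Δ0 e=1 g=0 b=1 a=1 c=0 d=1 clk=0
t16.Δ1 e=1 g=0 b=0 a=1 c=0 d=1 clk=1
t16.Δ2 e=1 g=1 b=0 a=1 c=0 d=1 clk=1
t17.Δ0 e=1 g=1 b=0 a=1 c=0 d=1 clk=1
t17.Δ1 e=1 g=1 b=0 a=1 c=0 d=1 clk=0
t18.Δ0 e=1 g=1 b=0 a=1 c=0 d=1 clk=0
t18.Δ1 e=1 g=1 b=0 a=1 c=0 d=1 clk=1
t18.Δ2 e=1 g=1 b=0 a=1 c=1 d=1 clk=1
t18.Δ3 e=1 g=0 b=0 a=1 c=1 d=1 clk=1
t19.Δ0 e=1 g=0 b=0 a=1 c=1 d=1 clk=1
t19.Δ1 e=1 g=0 b=0 a=1 c=1 d=1 clk=0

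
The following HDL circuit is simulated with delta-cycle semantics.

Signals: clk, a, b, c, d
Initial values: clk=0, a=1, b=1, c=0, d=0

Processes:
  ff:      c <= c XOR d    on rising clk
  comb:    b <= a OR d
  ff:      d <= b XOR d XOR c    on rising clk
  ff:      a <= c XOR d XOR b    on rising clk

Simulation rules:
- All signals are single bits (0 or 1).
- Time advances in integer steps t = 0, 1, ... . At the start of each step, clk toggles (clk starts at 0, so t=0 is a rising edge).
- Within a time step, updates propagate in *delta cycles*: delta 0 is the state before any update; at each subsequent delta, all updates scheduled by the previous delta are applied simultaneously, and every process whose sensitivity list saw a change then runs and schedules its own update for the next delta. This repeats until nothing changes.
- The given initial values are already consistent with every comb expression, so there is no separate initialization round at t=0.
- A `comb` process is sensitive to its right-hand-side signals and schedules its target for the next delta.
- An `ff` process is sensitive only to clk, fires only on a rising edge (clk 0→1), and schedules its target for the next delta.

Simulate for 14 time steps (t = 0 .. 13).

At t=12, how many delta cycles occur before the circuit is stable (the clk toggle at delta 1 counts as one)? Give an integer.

[bits: clk,b,c,d,a]
t=0: Δ0=01001 Δ1=11001 Δ2=11011 | 2Δ
t=1: Δ0=11011 Δ1=01011 | 1Δ
t=2: Δ0=01011 Δ1=11011 Δ2=11100 Δ3=10100 | 3Δ
t=3: Δ0=10100 Δ1=00100 | 1Δ
t=4: Δ0=00100 Δ1=10100 Δ2=10111 Δ3=11111 | 3Δ
t=5: Δ0=11111 Δ1=01111 | 1Δ
t=6: Δ0=01111 Δ1=11111 Δ2=11011 | 2Δ
t=7: Δ0=11011 Δ1=01011 | 1Δ
t=8: Δ0=01011 Δ1=11011 Δ2=11100 Δ3=10100 | 3Δ
t=9: Δ0=10100 Δ1=00100 | 1Δ
t=10: Δ0=00100 Δ1=10100 Δ2=10111 Δ3=11111 | 3Δ
t=11: Δ0=11111 Δ1=01111 | 1Δ
t=12: Δ0=01111 Δ1=11111 Δ2=11011 | 2Δ
t=13: Δ0=11011 Δ1=01011 | 1Δ

2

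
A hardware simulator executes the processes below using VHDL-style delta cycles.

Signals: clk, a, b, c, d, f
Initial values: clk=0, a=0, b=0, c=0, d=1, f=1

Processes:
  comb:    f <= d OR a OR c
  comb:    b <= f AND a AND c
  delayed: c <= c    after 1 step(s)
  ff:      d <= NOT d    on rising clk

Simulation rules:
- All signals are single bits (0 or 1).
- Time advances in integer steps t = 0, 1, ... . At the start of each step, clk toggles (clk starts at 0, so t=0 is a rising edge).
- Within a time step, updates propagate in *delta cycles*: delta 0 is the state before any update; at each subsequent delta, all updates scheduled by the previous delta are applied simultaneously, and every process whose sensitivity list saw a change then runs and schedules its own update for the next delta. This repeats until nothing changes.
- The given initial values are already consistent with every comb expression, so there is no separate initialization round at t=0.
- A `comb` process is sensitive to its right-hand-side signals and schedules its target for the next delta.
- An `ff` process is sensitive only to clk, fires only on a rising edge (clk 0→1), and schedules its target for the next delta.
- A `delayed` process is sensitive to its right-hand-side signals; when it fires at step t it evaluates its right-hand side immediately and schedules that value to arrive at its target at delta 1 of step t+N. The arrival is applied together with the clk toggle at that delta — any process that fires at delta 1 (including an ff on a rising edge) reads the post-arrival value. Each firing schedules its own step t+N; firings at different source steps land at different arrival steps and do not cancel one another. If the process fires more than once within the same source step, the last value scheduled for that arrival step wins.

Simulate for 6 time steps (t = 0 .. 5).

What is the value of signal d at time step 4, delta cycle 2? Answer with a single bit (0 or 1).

[bits: d,clk,f,a,c,b]
t=0: Δ0=101000 Δ1=111000 Δ2=011000 Δ3=010000 | 3Δ
t=1: Δ0=010000 Δ1=000000 | 1Δ
t=2: Δ0=000000 Δ1=010000 Δ2=110000 Δ3=111000 | 3Δ
t=3: Δ0=111000 Δ1=101000 | 1Δ
t=4: Δ0=101000 Δ1=111000 Δ2=011000 Δ3=010000 | 3Δ
t=5: Δ0=010000 Δ1=000000 | 1Δ

0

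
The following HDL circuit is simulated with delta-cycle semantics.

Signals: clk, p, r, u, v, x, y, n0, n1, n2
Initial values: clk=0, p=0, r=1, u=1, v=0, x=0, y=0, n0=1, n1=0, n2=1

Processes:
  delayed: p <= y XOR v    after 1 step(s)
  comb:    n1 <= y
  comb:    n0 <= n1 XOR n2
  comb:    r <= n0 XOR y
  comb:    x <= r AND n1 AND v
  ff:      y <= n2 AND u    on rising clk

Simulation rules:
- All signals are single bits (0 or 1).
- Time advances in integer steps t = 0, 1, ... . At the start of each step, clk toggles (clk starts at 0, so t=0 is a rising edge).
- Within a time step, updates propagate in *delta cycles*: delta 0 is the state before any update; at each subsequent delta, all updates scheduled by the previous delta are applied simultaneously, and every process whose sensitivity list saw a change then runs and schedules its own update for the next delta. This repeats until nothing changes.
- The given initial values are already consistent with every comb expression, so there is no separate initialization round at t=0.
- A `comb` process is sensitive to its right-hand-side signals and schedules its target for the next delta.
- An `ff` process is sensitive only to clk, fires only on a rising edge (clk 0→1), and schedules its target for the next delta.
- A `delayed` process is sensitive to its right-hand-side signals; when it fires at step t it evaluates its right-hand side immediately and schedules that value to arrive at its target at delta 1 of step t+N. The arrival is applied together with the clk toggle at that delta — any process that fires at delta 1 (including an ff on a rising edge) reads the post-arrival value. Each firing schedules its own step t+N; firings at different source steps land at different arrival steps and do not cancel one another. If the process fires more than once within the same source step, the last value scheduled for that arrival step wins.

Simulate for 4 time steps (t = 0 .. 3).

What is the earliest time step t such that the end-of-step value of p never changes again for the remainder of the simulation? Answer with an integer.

t0.Δ0 v=0 x=0 y=0 r=1 p=0 clk=0 n1=0 u=1 n2=1 n0=1
t0.Δ1 v=0 x=0 y=0 r=1 p=0 clk=1 n1=0 u=1 n2=1 n0=1
t0.Δ2 v=0 x=0 y=1 r=1 p=0 clk=1 n1=0 u=1 n2=1 n0=1
t0.Δ3 v=0 x=0 y=1 r=0 p=0 clk=1 n1=1 u=1 n2=1 n0=1
t0.Δ4 v=0 x=0 y=1 r=0 p=0 clk=1 n1=1 u=1 n2=1 n0=0
t0.Δ5 v=0 x=0 y=1 r=1 p=0 clk=1 n1=1 u=1 n2=1 n0=0
t1.Δ0 v=0 x=0 y=1 r=1 p=0 clk=1 n1=1 u=1 n2=1 n0=0
t1.Δ1 v=0 x=0 y=1 r=1 p=1 clk=0 n1=1 u=1 n2=1 n0=0
t2.Δ0 v=0 x=0 y=1 r=1 p=1 clk=0 n1=1 u=1 n2=1 n0=0
t2.Δ1 v=0 x=0 y=1 r=1 p=1 clk=1 n1=1 u=1 n2=1 n0=0
t3.Δ0 v=0 x=0 y=1 r=1 p=1 clk=1 n1=1 u=1 n2=1 n0=0
t3.Δ1 v=0 x=0 y=1 r=1 p=1 clk=0 n1=1 u=1 n2=1 n0=0

1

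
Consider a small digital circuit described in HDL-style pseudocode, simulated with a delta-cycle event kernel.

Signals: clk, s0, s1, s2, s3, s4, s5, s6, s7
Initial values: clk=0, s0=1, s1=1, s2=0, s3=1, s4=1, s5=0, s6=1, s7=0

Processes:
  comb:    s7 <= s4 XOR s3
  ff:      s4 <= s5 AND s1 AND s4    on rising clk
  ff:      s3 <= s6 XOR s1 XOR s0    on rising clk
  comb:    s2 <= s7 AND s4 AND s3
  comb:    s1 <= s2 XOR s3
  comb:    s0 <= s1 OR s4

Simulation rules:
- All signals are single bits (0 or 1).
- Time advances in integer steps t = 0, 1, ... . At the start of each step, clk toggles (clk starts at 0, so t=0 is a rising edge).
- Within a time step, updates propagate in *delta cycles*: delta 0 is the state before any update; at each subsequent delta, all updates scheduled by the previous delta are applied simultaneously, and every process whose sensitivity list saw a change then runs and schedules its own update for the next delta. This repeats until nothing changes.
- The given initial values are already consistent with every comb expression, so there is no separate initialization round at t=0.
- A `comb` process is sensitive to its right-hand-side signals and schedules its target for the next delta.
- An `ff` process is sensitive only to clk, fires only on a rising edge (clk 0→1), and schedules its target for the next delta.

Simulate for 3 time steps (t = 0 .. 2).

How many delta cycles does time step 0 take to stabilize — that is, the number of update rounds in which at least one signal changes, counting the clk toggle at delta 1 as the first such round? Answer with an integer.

[bits: s6,s7,s2,clk,s0,s5,s1,s3,s4]
t=0: Δ0=100010111 Δ1=100110111 Δ2=100110110 Δ3=110110110 | 3Δ
t=1: Δ0=110110110 Δ1=110010110 | 1Δ
t=2: Δ0=110010110 Δ1=110110110 | 1Δ

3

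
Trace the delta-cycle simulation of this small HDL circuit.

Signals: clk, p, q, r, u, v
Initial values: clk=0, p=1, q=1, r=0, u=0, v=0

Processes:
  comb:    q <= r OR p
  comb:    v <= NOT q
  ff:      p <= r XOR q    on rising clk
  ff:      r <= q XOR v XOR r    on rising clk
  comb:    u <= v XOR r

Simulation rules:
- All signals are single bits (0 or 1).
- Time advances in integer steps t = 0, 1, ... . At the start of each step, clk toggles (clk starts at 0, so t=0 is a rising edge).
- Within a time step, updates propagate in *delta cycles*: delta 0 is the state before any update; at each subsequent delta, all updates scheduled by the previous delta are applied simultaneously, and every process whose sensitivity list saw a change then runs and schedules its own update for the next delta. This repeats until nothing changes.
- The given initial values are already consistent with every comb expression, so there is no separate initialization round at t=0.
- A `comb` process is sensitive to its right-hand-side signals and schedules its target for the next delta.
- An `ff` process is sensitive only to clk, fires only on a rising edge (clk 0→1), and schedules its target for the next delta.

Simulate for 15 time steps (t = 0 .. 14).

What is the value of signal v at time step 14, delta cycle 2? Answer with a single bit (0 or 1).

t0.Δ0 q=1 r=0 clk=0 u=0 v=0 p=1
t0.Δ1 q=1 r=0 clk=1 u=0 v=0 p=1
t0.Δ2 q=1 r=1 clk=1 u=0 v=0 p=1
t0.Δ3 q=1 r=1 clk=1 u=1 v=0 p=1
t1.Δ0 q=1 r=1 clk=1 u=1 v=0 p=1
t1.Δ1 q=1 r=1 clk=0 u=1 v=0 p=1
t2.Δ0 q=1 r=1 clk=0 u=1 v=0 p=1
t2.Δ1 q=1 r=1 clk=1 u=1 v=0 p=1
t2.Δ2 q=1 r=0 clk=1 u=1 v=0 p=0
t2.Δ3 q=0 r=0 clk=1 u=0 v=0 p=0
t2.Δ4 q=0 r=0 clk=1 u=0 v=1 p=0
t2.Δ5 q=0 r=0 clk=1 u=1 v=1 p=0
t3.Δ0 q=0 r=0 clk=1 u=1 v=1 p=0
t3.Δ1 q=0 r=0 clk=0 u=1 v=1 p=0
t4.Δ0 q=0 r=0 clk=0 u=1 v=1 p=0
t4.Δ1 q=0 r=0 clk=1 u=1 v=1 p=0
t4.Δ2 q=0 r=1 clk=1 u=1 v=1 p=0
t4.Δ3 q=1 r=1 clk=1 u=0 v=1 p=0
t4.Δ4 q=1 r=1 clk=1 u=0 v=0 p=0
t4.Δ5 q=1 r=1 clk=1 u=1 v=0 p=0
t5.Δ0 q=1 r=1 clk=1 u=1 v=0 p=0
t5.Δ1 q=1 r=1 clk=0 u=1 v=0 p=0
t6.Δ0 q=1 r=1 clk=0 u=1 v=0 p=0
t6.Δ1 q=1 r=1 clk=1 u=1 v=0 p=0
t6.Δ2 q=1 r=0 clk=1 u=1 v=0 p=0
t6.Δ3 q=0 r=0 clk=1 u=0 v=0 p=0
t6.Δ4 q=0 r=0 clk=1 u=0 v=1 p=0
t6.Δ5 q=0 r=0 clk=1 u=1 v=1 p=0
t7.Δ0 q=0 r=0 clk=1 u=1 v=1 p=0
t7.Δ1 q=0 r=0 clk=0 u=1 v=1 p=0
t8.Δ0 q=0 r=0 clk=0 u=1 v=1 p=0
t8.Δ1 q=0 r=0 clk=1 u=1 v=1 p=0
t8.Δ2 q=0 r=1 clk=1 u=1 v=1 p=0
t8.Δ3 q=1 r=1 clk=1 u=0 v=1 p=0
t8.Δ4 q=1 r=1 clk=1 u=0 v=0 p=0
t8.Δ5 q=1 r=1 clk=1 u=1 v=0 p=0
t9.Δ0 q=1 r=1 clk=1 u=1 v=0 p=0
t9.Δ1 q=1 r=1 clk=0 u=1 v=0 p=0
t10.Δ0 q=1 r=1 clk=0 u=1 v=0 p=0
t10.Δ1 q=1 r=1 clk=1 u=1 v=0 p=0
t10.Δ2 q=1 r=0 clk=1 u=1 v=0 p=0
t10.Δ3 q=0 r=0 clk=1 u=0 v=0 p=0
t10.Δ4 q=0 r=0 clk=1 u=0 v=1 p=0
t10.Δ5 q=0 r=0 clk=1 u=1 v=1 p=0
t11.Δ0 q=0 r=0 clk=1 u=1 v=1 p=0
t11.Δ1 q=0 r=0 clk=0 u=1 v=1 p=0
t12.Δ0 q=0 r=0 clk=0 u=1 v=1 p=0
t12.Δ1 q=0 r=0 clk=1 u=1 v=1 p=0
t12.Δ2 q=0 r=1 clk=1 u=1 v=1 p=0
t12.Δ3 q=1 r=1 clk=1 u=0 v=1 p=0
t12.Δ4 q=1 r=1 clk=1 u=0 v=0 p=0
t12.Δ5 q=1 r=1 clk=1 u=1 v=0 p=0
t13.Δ0 q=1 r=1 clk=1 u=1 v=0 p=0
t13.Δ1 q=1 r=1 clk=0 u=1 v=0 p=0
t14.Δ0 q=1 r=1 clk=0 u=1 v=0 p=0
t14.Δ1 q=1 r=1 clk=1 u=1 v=0 p=0
t14.Δ2 q=1 r=0 clk=1 u=1 v=0 p=0
t14.Δ3 q=0 r=0 clk=1 u=0 v=0 p=0
t14.Δ4 q=0 r=0 clk=1 u=0 v=1 p=0
t14.Δ5 q=0 r=0 clk=1 u=1 v=1 p=0

0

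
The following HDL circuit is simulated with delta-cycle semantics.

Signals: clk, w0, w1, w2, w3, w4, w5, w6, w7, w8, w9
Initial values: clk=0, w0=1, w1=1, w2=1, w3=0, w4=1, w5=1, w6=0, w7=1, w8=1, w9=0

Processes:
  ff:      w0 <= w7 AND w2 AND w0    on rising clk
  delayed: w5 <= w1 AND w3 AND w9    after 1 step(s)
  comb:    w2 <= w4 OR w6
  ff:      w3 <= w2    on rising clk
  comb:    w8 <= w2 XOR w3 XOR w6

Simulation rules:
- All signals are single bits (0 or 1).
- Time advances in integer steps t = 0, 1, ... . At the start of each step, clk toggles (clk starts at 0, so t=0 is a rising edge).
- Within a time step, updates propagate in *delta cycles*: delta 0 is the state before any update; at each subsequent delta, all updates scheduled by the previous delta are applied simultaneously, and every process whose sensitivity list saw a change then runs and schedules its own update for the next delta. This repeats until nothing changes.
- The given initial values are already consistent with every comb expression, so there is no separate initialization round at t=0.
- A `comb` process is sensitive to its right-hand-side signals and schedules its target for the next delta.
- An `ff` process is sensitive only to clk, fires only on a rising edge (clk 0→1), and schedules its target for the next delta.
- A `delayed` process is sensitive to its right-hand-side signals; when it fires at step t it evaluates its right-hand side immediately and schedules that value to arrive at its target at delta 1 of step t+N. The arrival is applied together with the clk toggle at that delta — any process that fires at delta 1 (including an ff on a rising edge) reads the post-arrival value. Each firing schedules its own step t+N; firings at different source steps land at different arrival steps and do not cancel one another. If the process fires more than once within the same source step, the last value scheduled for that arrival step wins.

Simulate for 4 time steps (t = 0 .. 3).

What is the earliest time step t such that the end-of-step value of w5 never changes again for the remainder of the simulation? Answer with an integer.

1

t0.Δ0 w6=0 w8=1 clk=0 w7=1 w2=1 w1=1 w9=0 w5=1 w0=1 w3=0 w4=1
t0.Δ1 w6=0 w8=1 clk=1 w7=1 w2=1 w1=1 w9=0 w5=1 w0=1 w3=0 w4=1
t0.Δ2 w6=0 w8=1 clk=1 w7=1 w2=1 w1=1 w9=0 w5=1 w0=1 w3=1 w4=1
t0.Δ3 w6=0 w8=0 clk=1 w7=1 w2=1 w1=1 w9=0 w5=1 w0=1 w3=1 w4=1
t1.Δ0 w6=0 w8=0 clk=1 w7=1 w2=1 w1=1 w9=0 w5=1 w0=1 w3=1 w4=1
t1.Δ1 w6=0 w8=0 clk=0 w7=1 w2=1 w1=1 w9=0 w5=0 w0=1 w3=1 w4=1
t2.Δ0 w6=0 w8=0 clk=0 w7=1 w2=1 w1=1 w9=0 w5=0 w0=1 w3=1 w4=1
t2.Δ1 w6=0 w8=0 clk=1 w7=1 w2=1 w1=1 w9=0 w5=0 w0=1 w3=1 w4=1
t3.Δ0 w6=0 w8=0 clk=1 w7=1 w2=1 w1=1 w9=0 w5=0 w0=1 w3=1 w4=1
t3.Δ1 w6=0 w8=0 clk=0 w7=1 w2=1 w1=1 w9=0 w5=0 w0=1 w3=1 w4=1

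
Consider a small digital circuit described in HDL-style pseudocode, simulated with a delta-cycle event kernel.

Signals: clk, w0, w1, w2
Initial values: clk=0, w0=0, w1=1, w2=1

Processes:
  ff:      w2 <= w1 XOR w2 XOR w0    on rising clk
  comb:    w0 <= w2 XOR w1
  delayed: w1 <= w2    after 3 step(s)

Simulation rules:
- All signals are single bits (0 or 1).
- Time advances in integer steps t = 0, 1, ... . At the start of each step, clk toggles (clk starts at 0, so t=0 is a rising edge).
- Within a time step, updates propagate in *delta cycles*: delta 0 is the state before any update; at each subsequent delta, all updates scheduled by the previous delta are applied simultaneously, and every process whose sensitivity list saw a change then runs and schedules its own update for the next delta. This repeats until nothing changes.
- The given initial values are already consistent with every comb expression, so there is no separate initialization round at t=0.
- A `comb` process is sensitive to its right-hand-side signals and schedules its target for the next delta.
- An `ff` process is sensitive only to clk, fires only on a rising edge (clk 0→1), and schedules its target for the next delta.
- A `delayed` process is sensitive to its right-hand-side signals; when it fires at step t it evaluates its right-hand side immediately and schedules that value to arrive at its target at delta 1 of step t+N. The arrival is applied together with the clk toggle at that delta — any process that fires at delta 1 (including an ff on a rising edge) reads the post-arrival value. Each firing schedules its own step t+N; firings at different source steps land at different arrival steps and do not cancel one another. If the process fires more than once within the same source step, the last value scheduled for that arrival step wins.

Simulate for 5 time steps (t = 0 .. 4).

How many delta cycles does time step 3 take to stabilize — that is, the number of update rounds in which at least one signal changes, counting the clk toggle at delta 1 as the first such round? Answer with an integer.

t=0 Δ0: w2=1 w1=1 clk=0 w0=0
  Δ1: clk:0→1
  Δ2: w2:1→0
  Δ3: w0:0→1
  (3Δ to stable)
t=1 Δ0: w2=0 w1=1 clk=1 w0=1
  Δ1: clk:1→0
  (1Δ to stable)
t=2 Δ0: w2=0 w1=1 clk=0 w0=1
  Δ1: clk:0→1
  (1Δ to stable)
t=3 Δ0: w2=0 w1=1 clk=1 w0=1
  Δ1: w1:1→0, clk:1→0
  Δ2: w0:1→0
  (2Δ to stable)
t=4 Δ0: w2=0 w1=0 clk=0 w0=0
  Δ1: clk:0→1
  (1Δ to stable)

2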